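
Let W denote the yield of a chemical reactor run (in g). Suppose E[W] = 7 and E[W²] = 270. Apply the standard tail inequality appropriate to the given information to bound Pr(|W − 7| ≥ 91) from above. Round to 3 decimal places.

The first two moments determine the variance, so Chebyshev's inequality is the sharpest standard bound available.
Var(W) = E[W²] − (E[W])² = 270 − 49 = 221.
Chebyshev's inequality: Pr(|W − μ| ≥ t) ≤ Var(W)/t² = 221/8281 = 0.0267.

0.027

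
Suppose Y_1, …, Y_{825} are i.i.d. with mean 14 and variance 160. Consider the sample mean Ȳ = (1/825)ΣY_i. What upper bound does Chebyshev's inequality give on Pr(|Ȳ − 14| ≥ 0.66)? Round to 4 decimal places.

0.4452

Var(Ȳ) = Var(Y_i)/n = 160/825 = 0.19394.
Chebyshev: Pr(|Ȳ − 14| ≥ 0.66) ≤ Var(Ȳ)/(0.66)² = 160/(825·0.66²) = 0.4452.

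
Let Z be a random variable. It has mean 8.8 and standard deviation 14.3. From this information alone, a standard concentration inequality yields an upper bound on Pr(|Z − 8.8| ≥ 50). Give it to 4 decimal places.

Mean and variance are known, so Chebyshev's inequality applies.
Chebyshev: Pr(|Z − μ| ≥ t) ≤ Var(Z)/t².
Var(Z) = σ² = 14.3² = 204.49.
Bound = 204.49 / 2500 = 0.0818.

0.0818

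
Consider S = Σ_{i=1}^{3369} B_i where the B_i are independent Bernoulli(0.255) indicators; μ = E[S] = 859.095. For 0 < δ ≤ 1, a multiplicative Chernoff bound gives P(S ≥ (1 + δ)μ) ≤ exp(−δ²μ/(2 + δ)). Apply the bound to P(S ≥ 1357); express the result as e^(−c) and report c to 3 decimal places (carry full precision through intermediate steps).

111.868

Write 1357 = (1 + δ)μ, so δ = 1357/859.095 − 1 = 0.5795692…
Then the exponent is δ²μ/(2 + δ) = (1357 − μ)² / (μ·(2 + δ)) = 111.867672.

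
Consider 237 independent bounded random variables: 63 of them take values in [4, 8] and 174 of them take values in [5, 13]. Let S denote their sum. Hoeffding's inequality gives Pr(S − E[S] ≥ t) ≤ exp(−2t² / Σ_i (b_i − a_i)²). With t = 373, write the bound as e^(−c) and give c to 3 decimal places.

Σ(b_i − a_i)² = 63·4² + 174·8² = 12144.
c = 2t² / 12144 = 2·373² / 12144 = 22.9132.

22.913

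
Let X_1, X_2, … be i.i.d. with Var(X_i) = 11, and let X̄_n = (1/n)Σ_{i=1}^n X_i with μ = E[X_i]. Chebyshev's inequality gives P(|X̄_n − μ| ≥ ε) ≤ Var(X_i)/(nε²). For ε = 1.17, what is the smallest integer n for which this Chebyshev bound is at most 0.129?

Require 11/(n·1.17²) ≤ 0.129, i.e. n ≥ 11/(0.129·1.17²) = 62.292.
The smallest integer n is 63.

63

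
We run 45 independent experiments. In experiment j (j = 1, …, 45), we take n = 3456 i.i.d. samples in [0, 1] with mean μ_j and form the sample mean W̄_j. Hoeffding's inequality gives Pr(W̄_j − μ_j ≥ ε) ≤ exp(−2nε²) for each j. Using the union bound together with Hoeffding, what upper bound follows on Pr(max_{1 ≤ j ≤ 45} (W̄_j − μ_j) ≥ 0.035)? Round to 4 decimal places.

0.0095

Per-experiment Hoeffding bound: exp(−2·3456·0.035²) = exp(−8.46720) = 0.00021025.
Union bound over 45 events: 45·0.00021025 = 0.00946.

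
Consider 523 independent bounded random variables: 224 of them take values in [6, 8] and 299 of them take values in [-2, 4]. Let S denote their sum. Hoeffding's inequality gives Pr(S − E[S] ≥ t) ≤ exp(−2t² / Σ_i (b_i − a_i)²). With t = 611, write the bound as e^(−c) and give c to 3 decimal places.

64.034

Σ(b_i − a_i)² = 224·2² + 299·6² = 11660.
c = 2t² / 11660 = 2·611² / 11660 = 64.0345.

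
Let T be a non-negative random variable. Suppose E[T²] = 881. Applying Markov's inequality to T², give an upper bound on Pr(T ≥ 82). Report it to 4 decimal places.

0.1310

Since T ≥ 0, the event {T ≥ 82} is the same as {T² ≥ 6724}.
Markov's inequality applied to T² gives Pr(T² ≥ 6724) ≤ E[T²]/6724 = 881/6724 = 0.1310.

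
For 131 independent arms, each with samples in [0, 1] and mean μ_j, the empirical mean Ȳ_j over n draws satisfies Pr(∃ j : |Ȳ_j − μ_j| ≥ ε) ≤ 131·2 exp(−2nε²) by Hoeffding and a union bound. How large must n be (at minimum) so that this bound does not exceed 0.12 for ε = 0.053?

Need 2·131·exp(−2nε²) ≤ 0.12, i.e. exp(−2nε²) ≤ 0.12/262.
So 2nε² ≥ ln(262/0.12) = 7.688608.
Hence n ≥ 7.688608/(2·0.053²) = 1368.567.
The smallest integer n is 1369.

1369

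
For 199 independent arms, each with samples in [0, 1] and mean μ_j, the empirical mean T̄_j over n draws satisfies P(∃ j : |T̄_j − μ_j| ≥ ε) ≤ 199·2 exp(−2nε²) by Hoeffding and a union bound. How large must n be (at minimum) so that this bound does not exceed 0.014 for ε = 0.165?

Need 2·199·exp(−2nε²) ≤ 0.014, i.e. exp(−2nε²) ≤ 0.014/398.
So 2nε² ≥ ln(398/0.014) = 10.255150.
Hence n ≥ 10.255150/(2·0.165²) = 188.341.
The smallest integer n is 189.

189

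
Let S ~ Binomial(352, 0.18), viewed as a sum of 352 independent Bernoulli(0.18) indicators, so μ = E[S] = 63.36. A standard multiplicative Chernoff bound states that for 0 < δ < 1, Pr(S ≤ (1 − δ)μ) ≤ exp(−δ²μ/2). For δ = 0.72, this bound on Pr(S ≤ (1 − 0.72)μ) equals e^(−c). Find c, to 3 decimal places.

16.423

c = δ²μ/2 = 0.72²·63.36/2 = 16.4229.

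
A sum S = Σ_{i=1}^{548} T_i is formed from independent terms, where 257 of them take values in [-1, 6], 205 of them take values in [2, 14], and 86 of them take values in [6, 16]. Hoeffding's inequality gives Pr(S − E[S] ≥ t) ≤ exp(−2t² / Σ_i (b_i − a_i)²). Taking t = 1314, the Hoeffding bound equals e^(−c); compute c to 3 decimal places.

Σ(b_i − a_i)² = 257·7² + 205·12² + 86·10² = 50713.
c = 2t² / 50713 = 2·1314² / 50713 = 68.0928.

68.093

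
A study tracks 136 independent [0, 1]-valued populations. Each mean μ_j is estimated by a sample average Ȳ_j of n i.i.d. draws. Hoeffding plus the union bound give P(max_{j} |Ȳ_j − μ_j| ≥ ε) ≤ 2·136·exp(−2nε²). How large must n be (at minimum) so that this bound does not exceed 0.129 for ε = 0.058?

1138

Need 2·136·exp(−2nε²) ≤ 0.129, i.e. exp(−2nε²) ≤ 0.129/272.
So 2nε² ≥ ln(272/0.129) = 7.653745.
Hence n ≥ 7.653745/(2·0.058²) = 1137.596.
The smallest integer n is 1138.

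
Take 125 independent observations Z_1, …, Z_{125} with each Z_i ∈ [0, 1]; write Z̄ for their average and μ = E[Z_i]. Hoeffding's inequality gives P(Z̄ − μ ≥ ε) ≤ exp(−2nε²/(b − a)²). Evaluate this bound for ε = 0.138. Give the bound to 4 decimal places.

Exponent: 2nε²/(b − a)² = 2·125·0.138² / 1² = 4.76100.
Bound = exp(−4.76100) = 0.00856.

0.0086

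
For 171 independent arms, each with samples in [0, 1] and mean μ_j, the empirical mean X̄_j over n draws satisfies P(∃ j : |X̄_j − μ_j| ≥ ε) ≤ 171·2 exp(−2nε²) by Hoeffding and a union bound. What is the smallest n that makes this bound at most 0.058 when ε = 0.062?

Need 2·171·exp(−2nε²) ≤ 0.058, i.e. exp(−2nε²) ≤ 0.058/342.
So 2nε² ≥ ln(342/0.058) = 8.682123.
Hence n ≥ 8.682123/(2·0.062²) = 1129.308.
The smallest integer n is 1130.

1130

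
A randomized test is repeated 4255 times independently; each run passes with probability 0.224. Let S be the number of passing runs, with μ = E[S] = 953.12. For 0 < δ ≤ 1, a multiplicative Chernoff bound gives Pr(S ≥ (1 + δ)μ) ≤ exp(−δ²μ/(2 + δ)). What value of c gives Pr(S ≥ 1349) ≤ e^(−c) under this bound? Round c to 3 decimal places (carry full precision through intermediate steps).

68.077

Write 1349 = (1 + δ)μ, so δ = 1349/953.12 − 1 = 0.4153517…
Then the exponent is δ²μ/(2 + δ) = (1349 − μ)² / (μ·(2 + δ)) = 68.076805.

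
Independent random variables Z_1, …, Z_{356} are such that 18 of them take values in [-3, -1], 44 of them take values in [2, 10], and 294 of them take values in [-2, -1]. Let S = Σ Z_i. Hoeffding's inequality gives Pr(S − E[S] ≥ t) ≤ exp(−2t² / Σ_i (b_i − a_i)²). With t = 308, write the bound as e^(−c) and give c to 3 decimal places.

59.625

Σ(b_i − a_i)² = 18·2² + 44·8² + 294·1² = 3182.
c = 2t² / 3182 = 2·308² / 3182 = 59.6254.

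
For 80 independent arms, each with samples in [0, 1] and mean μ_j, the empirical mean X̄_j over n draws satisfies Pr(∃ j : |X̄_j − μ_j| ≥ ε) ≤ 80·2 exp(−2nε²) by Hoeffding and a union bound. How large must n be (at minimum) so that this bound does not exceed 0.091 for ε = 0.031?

Need 2·80·exp(−2nε²) ≤ 0.091, i.e. exp(−2nε²) ≤ 0.091/160.
So 2nε² ≥ ln(160/0.091) = 7.472070.
Hence n ≥ 7.472070/(2·0.031²) = 3887.653.
The smallest integer n is 3888.

3888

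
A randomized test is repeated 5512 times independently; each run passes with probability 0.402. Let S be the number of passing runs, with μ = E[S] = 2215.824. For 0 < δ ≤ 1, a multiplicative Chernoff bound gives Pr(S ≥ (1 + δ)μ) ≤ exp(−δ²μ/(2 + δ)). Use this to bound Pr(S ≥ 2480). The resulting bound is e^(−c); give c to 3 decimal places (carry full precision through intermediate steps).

14.862

Write 2480 = (1 + δ)μ, so δ = 2480/2215.824 − 1 = 0.1192225…
Then the exponent is δ²μ/(2 + δ) = (2480 − μ)² / (μ·(2 + δ)) = 14.861920.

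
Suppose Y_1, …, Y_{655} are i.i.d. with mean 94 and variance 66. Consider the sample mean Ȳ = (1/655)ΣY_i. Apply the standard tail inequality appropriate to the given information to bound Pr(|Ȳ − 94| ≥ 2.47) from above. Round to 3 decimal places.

0.017

With mean and variance of each term known, Chebyshev's inequality bounds the deviation of the sum (or sample mean).
Var(Ȳ) = Var(Y_i)/n = 66/655 = 0.10076.
Chebyshev: Pr(|Ȳ − 94| ≥ 2.47) ≤ Var(Ȳ)/(2.47)² = 66/(655·2.47²) = 0.0165.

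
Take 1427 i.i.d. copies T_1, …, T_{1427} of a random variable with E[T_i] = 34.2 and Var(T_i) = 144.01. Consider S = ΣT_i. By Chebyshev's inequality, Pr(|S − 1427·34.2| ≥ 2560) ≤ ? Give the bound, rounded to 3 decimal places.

0.031

Var(S) = n·Var(T_i) = 1427·144.01 = 205502.27.
Chebyshev: Pr(|S − 1427·34.2| ≥ 2560) ≤ Var(S)/2560² = 205502.27/6553600 = 0.0314.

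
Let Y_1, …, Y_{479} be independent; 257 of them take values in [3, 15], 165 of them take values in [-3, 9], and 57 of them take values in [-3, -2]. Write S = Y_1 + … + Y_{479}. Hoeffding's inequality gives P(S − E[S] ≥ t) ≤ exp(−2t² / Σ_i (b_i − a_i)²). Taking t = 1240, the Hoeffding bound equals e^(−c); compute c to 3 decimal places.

50.558

Σ(b_i − a_i)² = 257·12² + 165·12² + 57·1² = 60825.
c = 2t² / 60825 = 2·1240² / 60825 = 50.5582.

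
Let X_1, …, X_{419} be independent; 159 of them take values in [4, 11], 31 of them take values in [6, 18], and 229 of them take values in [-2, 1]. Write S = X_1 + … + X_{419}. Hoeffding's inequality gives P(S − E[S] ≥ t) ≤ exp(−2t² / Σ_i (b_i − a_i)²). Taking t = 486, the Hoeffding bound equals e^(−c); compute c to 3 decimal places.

Σ(b_i − a_i)² = 159·7² + 31·12² + 229·3² = 14316.
c = 2t² / 14316 = 2·486² / 14316 = 32.9975.

32.997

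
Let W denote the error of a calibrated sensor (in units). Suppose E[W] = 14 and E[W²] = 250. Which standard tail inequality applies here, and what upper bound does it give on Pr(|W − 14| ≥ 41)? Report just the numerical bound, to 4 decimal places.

The first two moments determine the variance, so Chebyshev's inequality is the sharpest standard bound available.
Var(W) = E[W²] − (E[W])² = 250 − 196 = 54.
Chebyshev's inequality: Pr(|W − μ| ≥ t) ≤ Var(W)/t² = 54/1681 = 0.0321.

0.0321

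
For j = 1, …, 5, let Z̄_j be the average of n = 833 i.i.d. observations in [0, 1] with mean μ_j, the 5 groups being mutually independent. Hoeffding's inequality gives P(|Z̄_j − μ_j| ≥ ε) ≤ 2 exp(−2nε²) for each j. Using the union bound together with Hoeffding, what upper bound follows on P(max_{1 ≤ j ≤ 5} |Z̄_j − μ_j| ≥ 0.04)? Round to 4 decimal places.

0.6956

Per-experiment Hoeffding bound: 2·exp(−2·833·0.04²) = 2·exp(−2.66560) = 0.13912.
Union bound over 5 events: 5·0.13912 = 0.69558.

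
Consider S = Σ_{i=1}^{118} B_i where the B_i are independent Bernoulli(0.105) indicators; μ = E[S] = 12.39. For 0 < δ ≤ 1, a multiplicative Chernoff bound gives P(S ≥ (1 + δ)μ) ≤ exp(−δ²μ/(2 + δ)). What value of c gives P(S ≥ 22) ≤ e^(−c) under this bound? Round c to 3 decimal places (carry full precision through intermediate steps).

Write 22 = (1 + δ)μ, so δ = 22/12.39 − 1 = 0.7756255…
Then the exponent is δ²μ/(2 + δ) = (22 − μ)² / (μ·(2 + δ)) = 2.685435.

2.685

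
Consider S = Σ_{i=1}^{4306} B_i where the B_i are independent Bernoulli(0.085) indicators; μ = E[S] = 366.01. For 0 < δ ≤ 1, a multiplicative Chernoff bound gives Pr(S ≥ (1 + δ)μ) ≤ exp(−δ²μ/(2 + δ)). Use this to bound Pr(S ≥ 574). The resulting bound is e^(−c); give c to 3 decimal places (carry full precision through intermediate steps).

Write 574 = (1 + δ)μ, so δ = 574/366.01 − 1 = 0.5682632…
Then the exponent is δ²μ/(2 + δ) = (574 − μ)² / (μ·(2 + δ)) = 46.020617.

46.021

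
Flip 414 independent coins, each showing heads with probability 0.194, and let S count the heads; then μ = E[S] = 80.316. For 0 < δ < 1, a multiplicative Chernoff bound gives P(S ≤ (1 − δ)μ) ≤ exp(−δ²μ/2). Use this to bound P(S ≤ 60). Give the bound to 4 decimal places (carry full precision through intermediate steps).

Write 60 = (1 − δ)μ, so δ = 1 − 60/80.316 = 0.2529508…
Then the exponent is δ²μ/2 = (μ − 60)²/(2μ) = 2.569475.
Bound = exp(−2.569475) = 0.07658.

0.0766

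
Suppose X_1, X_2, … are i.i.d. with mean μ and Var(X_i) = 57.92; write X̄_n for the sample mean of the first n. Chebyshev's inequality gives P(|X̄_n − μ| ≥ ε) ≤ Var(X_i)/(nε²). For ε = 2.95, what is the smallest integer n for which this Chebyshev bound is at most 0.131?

51

Require 57.92/(n·2.95²) ≤ 0.131, i.e. n ≥ 57.92/(0.131·2.95²) = 50.806.
The smallest integer n is 51.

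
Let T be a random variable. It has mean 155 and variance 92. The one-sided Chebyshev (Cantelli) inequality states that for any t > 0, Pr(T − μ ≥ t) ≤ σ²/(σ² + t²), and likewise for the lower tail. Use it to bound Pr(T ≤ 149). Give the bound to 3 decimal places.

Here σ² = 92 and t = 6, so σ² + t² = 128.
Cantelli's bound: 92/128 = 0.7188.

0.719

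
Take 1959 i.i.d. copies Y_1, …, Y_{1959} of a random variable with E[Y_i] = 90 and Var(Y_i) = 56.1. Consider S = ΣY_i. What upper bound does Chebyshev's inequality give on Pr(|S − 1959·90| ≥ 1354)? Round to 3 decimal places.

Var(S) = n·Var(Y_i) = 1959·56.1 = 109899.9.
Chebyshev: Pr(|S − 1959·90| ≥ 1354) ≤ Var(S)/1354² = 109899.9/1833316 = 0.0599.

0.060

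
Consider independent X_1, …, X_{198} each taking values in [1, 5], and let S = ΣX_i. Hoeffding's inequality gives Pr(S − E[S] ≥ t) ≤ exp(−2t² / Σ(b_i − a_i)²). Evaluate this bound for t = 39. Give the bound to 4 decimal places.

0.3828

Σ(b_i − a_i)² = 198·(4)² = 3168.
Exponent = 2·39²/3168 = 0.9602.
Bound = exp(−0.9602) = 0.38281.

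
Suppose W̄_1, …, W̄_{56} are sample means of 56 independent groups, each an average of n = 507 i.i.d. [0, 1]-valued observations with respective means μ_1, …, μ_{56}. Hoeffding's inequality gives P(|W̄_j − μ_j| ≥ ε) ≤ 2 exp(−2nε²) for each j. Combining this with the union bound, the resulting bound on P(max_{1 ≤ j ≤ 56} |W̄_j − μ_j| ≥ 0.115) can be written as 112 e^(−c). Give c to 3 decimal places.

13.410

Union bound over the 56 events: P(max_{1 ≤ j ≤ 56} |W̄_j − μ_j| ≥ 0.115) ≤ 56·2·exp(−2nε²) = 112 exp(−2·507·0.115²).
So c = 2·507·0.115² = 13.4101.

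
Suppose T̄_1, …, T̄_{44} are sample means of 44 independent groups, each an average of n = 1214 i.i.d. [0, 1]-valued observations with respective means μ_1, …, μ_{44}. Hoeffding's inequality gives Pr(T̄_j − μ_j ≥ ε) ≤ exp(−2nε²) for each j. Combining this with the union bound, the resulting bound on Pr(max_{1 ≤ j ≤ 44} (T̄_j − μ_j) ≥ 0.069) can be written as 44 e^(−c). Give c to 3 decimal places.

11.560

Union bound over the 44 events: Pr(max_{1 ≤ j ≤ 44} (T̄_j − μ_j) ≥ 0.069) ≤ 44·exp(−2nε²) = 44 exp(−2·1214·0.069²).
So c = 2·1214·0.069² = 11.5597.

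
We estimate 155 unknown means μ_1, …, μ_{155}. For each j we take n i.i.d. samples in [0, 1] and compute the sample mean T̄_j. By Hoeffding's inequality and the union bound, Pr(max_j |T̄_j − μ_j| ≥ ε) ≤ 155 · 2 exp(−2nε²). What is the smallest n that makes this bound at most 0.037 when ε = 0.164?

Need 2·155·exp(−2nε²) ≤ 0.037, i.e. exp(−2nε²) ≤ 0.037/310.
So 2nε² ≥ ln(310/0.037) = 9.033410.
Hence n ≥ 9.033410/(2·0.164²) = 167.932.
The smallest integer n is 168.

168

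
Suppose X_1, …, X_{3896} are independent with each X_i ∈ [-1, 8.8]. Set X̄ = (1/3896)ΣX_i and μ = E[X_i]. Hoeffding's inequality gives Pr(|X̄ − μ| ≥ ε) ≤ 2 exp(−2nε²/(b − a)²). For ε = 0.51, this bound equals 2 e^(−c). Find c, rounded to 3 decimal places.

21.103

c = 2nε²/(b − a)² = 2·3896·0.51² / 9.8² = 21.1027.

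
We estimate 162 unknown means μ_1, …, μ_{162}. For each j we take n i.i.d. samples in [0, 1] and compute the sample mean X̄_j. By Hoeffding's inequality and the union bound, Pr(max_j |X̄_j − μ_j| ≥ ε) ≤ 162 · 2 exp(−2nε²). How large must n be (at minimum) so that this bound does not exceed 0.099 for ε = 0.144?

Need 2·162·exp(−2nε²) ≤ 0.099, i.e. exp(−2nε²) ≤ 0.099/324.
So 2nε² ≥ ln(324/0.099) = 8.093379.
Hence n ≥ 8.093379/(2·0.144²) = 195.153.
The smallest integer n is 196.

196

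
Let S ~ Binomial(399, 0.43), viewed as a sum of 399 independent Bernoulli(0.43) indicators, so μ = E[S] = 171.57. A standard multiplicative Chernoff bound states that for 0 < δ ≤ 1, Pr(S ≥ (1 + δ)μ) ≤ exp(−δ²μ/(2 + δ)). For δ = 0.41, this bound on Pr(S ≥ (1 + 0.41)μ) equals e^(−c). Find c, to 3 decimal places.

11.967

c = δ²μ/(2 + δ) = 0.41²·171.57/(2 + 0.41) = 11.9672.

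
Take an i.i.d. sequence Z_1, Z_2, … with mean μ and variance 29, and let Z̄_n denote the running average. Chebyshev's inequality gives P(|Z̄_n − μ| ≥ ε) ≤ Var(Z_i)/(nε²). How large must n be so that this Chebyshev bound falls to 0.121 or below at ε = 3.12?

25

Require 29/(n·3.12²) ≤ 0.121, i.e. n ≥ 29/(0.121·3.12²) = 24.621.
The smallest integer n is 25.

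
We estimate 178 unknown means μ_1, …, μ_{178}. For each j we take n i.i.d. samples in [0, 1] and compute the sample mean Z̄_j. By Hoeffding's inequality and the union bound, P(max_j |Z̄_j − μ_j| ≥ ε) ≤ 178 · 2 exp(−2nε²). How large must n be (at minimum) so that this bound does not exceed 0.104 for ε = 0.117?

298

Need 2·178·exp(−2nε²) ≤ 0.104, i.e. exp(−2nε²) ≤ 0.104/356.
So 2nε² ≥ ln(356/0.104) = 8.138295.
Hence n ≥ 8.138295/(2·0.117²) = 297.257.
The smallest integer n is 298.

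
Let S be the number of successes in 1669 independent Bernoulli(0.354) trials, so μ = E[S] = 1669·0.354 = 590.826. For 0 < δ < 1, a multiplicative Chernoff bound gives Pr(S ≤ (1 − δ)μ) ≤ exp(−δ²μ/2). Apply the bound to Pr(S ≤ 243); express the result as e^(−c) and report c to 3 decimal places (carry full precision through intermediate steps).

102.385

Write 243 = (1 − δ)μ, so δ = 1 − 243/590.826 = 0.5887114…
Then the exponent is δ²μ/2 = (μ − 243)²/(2μ) = 102.384565.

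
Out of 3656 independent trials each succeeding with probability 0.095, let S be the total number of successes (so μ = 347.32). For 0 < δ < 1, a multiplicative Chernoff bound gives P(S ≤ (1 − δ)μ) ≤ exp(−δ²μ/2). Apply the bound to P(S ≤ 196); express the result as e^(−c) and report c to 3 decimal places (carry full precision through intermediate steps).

Write 196 = (1 − δ)μ, so δ = 1 − 196/347.32 = 0.4356789…
Then the exponent is δ²μ/2 = (μ − 196)²/(2μ) = 32.963467.

32.963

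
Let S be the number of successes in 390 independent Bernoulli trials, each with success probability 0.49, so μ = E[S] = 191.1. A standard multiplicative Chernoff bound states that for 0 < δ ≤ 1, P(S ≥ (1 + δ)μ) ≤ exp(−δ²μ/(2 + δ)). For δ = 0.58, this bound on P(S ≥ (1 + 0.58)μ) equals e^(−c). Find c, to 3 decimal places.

24.917

c = δ²μ/(2 + δ) = 0.58²·191.1/(2 + 0.58) = 24.9171.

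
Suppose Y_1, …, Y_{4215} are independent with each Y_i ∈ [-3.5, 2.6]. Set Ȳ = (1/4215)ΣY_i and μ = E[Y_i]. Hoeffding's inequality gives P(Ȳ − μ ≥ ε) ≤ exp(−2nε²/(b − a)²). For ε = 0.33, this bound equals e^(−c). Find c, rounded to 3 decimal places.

c = 2nε²/(b − a)² = 2·4215·0.33² / 6.1² = 24.6715.

24.672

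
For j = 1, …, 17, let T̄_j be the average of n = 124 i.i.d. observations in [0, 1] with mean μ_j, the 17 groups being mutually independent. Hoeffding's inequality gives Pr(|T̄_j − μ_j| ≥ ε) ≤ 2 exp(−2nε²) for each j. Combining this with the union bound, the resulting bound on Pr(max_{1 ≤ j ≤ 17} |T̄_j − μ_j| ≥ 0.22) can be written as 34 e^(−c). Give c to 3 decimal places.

12.003

Union bound over the 17 events: Pr(max_{1 ≤ j ≤ 17} |T̄_j − μ_j| ≥ 0.22) ≤ 17·2·exp(−2nε²) = 34 exp(−2·124·0.22²).
So c = 2·124·0.22² = 12.0032.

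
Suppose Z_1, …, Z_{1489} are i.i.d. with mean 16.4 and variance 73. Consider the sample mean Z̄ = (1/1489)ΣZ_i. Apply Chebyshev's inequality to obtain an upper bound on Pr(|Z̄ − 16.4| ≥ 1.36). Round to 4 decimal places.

Var(Z̄) = Var(Z_i)/n = 73/1489 = 0.049026.
Chebyshev: Pr(|Z̄ − 16.4| ≥ 1.36) ≤ Var(Z̄)/(1.36)² = 73/(1489·1.36²) = 0.0265.

0.0265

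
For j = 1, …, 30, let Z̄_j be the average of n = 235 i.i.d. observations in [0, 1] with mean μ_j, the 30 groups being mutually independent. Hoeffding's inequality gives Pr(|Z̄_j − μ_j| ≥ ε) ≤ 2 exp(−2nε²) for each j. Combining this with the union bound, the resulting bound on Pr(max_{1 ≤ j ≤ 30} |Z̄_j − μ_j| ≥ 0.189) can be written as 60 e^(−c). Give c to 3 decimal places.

Union bound over the 30 events: Pr(max_{1 ≤ j ≤ 30} |Z̄_j − μ_j| ≥ 0.189) ≤ 30·2·exp(−2nε²) = 60 exp(−2·235·0.189²).
So c = 2·235·0.189² = 16.7889.

16.789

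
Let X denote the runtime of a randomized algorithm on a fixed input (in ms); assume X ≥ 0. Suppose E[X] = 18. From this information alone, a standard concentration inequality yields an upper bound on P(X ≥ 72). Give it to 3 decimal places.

0.250

Only the mean of a non-negative variable is known, so Markov's inequality is the applicable tail bound.
Markov's inequality: for a non-negative random variable, P(X ≥ a) ≤ E[X]/a.
Here E[X] = 18 and a = 72, so the bound is 18/72 = 0.2500.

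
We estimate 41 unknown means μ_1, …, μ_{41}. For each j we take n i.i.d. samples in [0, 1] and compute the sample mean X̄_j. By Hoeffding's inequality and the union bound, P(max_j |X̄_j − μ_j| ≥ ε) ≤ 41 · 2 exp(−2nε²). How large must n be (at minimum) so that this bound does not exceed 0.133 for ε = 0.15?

143

Need 2·41·exp(−2nε²) ≤ 0.133, i.e. exp(−2nε²) ≤ 0.133/82.
So 2nε² ≥ ln(82/0.133) = 6.424125.
Hence n ≥ 6.424125/(2·0.15²) = 142.758.
The smallest integer n is 143.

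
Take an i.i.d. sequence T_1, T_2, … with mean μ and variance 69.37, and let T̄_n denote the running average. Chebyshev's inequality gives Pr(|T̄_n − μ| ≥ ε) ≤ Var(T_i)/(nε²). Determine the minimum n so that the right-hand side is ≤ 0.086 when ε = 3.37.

72

Require 69.37/(n·3.37²) ≤ 0.086, i.e. n ≥ 69.37/(0.086·3.37²) = 71.025.
The smallest integer n is 72.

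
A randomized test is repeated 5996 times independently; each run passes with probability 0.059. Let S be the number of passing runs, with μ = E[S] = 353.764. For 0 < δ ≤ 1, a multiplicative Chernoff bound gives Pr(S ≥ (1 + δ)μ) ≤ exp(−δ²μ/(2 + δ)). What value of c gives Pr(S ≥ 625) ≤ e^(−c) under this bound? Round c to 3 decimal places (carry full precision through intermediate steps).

75.165

Write 625 = (1 + δ)μ, so δ = 625/353.764 − 1 = 0.7667145…
Then the exponent is δ²μ/(2 + δ) = (625 − μ)² / (μ·(2 + δ)) = 75.165175.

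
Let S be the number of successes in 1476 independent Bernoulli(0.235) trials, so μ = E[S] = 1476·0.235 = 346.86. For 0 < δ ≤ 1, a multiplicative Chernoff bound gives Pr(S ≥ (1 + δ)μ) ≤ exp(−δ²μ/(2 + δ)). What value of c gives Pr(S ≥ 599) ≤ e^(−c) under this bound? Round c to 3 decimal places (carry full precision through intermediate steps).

Write 599 = (1 + δ)μ, so δ = 599/346.86 − 1 = 0.7269215…
Then the exponent is δ²μ/(2 + δ) = (599 − μ)² / (μ·(2 + δ)) = 67.213520.

67.214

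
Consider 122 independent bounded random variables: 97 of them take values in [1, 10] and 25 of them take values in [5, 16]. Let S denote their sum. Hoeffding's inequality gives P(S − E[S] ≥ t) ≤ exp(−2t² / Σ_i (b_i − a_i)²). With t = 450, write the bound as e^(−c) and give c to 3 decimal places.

Σ(b_i − a_i)² = 97·9² + 25·11² = 10882.
c = 2t² / 10882 = 2·450² / 10882 = 37.2174.

37.217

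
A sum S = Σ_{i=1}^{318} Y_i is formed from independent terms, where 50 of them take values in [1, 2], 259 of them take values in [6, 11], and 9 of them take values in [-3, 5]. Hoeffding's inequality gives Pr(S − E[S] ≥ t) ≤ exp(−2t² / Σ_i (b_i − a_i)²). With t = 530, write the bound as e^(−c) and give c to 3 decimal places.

79.116

Σ(b_i − a_i)² = 50·1² + 259·5² + 9·8² = 7101.
c = 2t² / 7101 = 2·530² / 7101 = 79.1156.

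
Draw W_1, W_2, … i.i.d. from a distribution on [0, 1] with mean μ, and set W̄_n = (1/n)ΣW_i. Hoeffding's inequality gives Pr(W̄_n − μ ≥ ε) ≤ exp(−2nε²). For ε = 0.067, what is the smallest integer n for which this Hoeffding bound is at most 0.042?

Require exp(−2nε²) ≤ 0.042, i.e. 2nε² ≥ ln(1/0.042) = 3.170086.
So n ≥ 3.170086 / (2·0.067²) = 353.095.
The smallest integer n is 354.

354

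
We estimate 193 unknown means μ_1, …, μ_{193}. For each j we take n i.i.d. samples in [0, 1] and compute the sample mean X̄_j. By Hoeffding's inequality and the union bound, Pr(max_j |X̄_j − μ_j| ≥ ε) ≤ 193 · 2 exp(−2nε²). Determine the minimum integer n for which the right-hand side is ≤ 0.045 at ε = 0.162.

Need 2·193·exp(−2nε²) ≤ 0.045, i.e. exp(−2nε²) ≤ 0.045/386.
So 2nε² ≥ ln(386/0.045) = 9.056930.
Hence n ≥ 9.056930/(2·0.162²) = 172.552.
The smallest integer n is 173.

173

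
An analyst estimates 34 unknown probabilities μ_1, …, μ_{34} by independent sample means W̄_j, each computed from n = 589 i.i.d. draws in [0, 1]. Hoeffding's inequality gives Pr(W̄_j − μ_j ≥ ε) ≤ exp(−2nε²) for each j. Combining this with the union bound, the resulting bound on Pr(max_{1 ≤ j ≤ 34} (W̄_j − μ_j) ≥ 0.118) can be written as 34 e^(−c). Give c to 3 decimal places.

Union bound over the 34 events: Pr(max_{1 ≤ j ≤ 34} (W̄_j − μ_j) ≥ 0.118) ≤ 34·exp(−2nε²) = 34 exp(−2·589·0.118²).
So c = 2·589·0.118² = 16.4025.

16.402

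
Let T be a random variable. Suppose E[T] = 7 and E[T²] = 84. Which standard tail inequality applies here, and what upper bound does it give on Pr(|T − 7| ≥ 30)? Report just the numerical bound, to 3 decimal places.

0.039

The first two moments determine the variance, so Chebyshev's inequality is the sharpest standard bound available.
Var(T) = E[T²] − (E[T])² = 84 − 49 = 35.
Chebyshev's inequality: Pr(|T − μ| ≥ t) ≤ Var(T)/t² = 35/900 = 0.0389.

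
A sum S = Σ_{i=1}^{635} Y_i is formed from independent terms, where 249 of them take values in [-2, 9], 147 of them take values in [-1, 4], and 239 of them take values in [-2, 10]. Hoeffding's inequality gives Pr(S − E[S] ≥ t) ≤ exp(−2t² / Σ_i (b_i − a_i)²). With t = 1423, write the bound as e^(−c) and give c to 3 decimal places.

Σ(b_i − a_i)² = 249·11² + 147·5² + 239·12² = 68220.
c = 2t² / 68220 = 2·1423² / 68220 = 59.3647.

59.365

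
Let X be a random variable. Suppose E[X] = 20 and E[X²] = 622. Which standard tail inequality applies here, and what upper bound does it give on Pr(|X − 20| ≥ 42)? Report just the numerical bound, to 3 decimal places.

0.126

The first two moments determine the variance, so Chebyshev's inequality is the sharpest standard bound available.
Var(X) = E[X²] − (E[X])² = 622 − 400 = 222.
Chebyshev's inequality: Pr(|X − μ| ≥ t) ≤ Var(X)/t² = 222/1764 = 0.1259.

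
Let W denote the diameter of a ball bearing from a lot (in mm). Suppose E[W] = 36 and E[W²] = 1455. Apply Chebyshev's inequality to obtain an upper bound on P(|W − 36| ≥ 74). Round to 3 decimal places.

Var(W) = E[W²] − (E[W])² = 1455 − 1296 = 159.
Chebyshev's inequality: P(|W − μ| ≥ t) ≤ Var(W)/t² = 159/5476 = 0.0290.

0.029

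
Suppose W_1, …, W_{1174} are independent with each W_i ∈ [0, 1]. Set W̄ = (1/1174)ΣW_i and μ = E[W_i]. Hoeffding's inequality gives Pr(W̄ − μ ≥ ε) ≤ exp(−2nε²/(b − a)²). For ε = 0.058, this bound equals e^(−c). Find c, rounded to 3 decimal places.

7.899

c = 2nε²/(b − a)² = 2·1174·0.058² / 1² = 7.8987.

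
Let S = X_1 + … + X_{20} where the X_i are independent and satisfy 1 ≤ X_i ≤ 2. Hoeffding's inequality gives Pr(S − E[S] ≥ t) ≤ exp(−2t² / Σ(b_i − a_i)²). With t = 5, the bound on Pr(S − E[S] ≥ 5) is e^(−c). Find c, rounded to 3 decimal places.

Σ(b_i − a_i)² = 20·(1)² = 20.
c = 2t²/20 = 2·5²/20 = 2.5000.

2.500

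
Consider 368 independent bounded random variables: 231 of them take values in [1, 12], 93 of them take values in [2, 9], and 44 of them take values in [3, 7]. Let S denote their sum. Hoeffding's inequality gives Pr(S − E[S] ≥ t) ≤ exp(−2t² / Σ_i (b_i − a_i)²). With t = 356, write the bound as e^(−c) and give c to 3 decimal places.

7.632

Σ(b_i − a_i)² = 231·11² + 93·7² + 44·4² = 33212.
c = 2t² / 33212 = 2·356² / 33212 = 7.6319.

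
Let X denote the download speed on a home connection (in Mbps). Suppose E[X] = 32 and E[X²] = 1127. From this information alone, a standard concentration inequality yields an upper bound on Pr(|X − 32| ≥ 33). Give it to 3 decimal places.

The first two moments determine the variance, so Chebyshev's inequality is the sharpest standard bound available.
Var(X) = E[X²] − (E[X])² = 1127 − 1024 = 103.
Chebyshev's inequality: Pr(|X − μ| ≥ t) ≤ Var(X)/t² = 103/1089 = 0.0946.

0.095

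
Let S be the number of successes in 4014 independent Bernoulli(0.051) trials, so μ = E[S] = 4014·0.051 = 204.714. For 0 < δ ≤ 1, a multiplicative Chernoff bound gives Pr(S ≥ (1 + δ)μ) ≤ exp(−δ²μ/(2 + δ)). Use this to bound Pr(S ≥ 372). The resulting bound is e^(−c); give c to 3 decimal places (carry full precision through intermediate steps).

48.524

Write 372 = (1 + δ)μ, so δ = 372/204.714 − 1 = 0.8171693…
Then the exponent is δ²μ/(2 + δ) = (372 − μ)² / (μ·(2 + δ)) = 48.524235.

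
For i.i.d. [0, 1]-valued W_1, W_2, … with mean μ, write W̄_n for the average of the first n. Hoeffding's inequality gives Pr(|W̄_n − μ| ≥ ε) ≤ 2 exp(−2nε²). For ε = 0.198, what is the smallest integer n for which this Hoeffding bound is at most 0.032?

53

Require 2·exp(−2nε²) ≤ 0.032, i.e. 2nε² ≥ ln(2/0.032) = 4.135167.
So n ≥ 4.135167 / (2·0.198²) = 52.739.
The smallest integer n is 53.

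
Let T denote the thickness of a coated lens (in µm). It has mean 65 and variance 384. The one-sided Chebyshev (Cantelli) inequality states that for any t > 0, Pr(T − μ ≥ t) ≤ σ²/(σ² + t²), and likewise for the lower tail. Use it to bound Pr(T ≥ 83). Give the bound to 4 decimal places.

Here σ² = 384 and t = 18, so σ² + t² = 708.
Cantelli's bound: 384/708 = 0.5424.

0.5424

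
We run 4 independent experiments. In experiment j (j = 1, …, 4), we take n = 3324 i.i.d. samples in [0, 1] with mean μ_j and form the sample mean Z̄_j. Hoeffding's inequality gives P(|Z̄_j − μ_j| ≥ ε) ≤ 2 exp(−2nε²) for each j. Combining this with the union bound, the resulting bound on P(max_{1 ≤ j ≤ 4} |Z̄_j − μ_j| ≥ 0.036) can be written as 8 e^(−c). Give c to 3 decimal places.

Union bound over the 4 events: P(max_{1 ≤ j ≤ 4} |Z̄_j − μ_j| ≥ 0.036) ≤ 4·2·exp(−2nε²) = 8 exp(−2·3324·0.036²).
So c = 2·3324·0.036² = 8.6158.

8.616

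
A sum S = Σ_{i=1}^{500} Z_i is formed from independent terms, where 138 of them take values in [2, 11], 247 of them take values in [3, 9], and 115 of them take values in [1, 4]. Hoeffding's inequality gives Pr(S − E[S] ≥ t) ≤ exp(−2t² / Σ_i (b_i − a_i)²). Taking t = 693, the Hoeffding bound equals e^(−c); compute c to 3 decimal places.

Σ(b_i − a_i)² = 138·9² + 247·6² + 115·3² = 21105.
c = 2t² / 21105 = 2·693² / 21105 = 45.5104.

45.510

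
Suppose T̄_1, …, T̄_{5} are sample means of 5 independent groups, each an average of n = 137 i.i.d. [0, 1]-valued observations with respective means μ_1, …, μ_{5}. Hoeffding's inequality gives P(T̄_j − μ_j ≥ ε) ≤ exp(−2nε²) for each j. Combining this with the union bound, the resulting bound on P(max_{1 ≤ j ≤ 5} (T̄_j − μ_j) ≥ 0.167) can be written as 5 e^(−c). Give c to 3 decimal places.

Union bound over the 5 events: P(max_{1 ≤ j ≤ 5} (T̄_j − μ_j) ≥ 0.167) ≤ 5·exp(−2nε²) = 5 exp(−2·137·0.167²).
So c = 2·137·0.167² = 7.6416.

7.642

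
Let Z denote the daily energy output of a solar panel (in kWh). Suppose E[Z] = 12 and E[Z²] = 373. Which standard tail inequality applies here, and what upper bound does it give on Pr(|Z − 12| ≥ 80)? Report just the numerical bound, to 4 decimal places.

0.0358

The first two moments determine the variance, so Chebyshev's inequality is the sharpest standard bound available.
Var(Z) = E[Z²] − (E[Z])² = 373 − 144 = 229.
Chebyshev's inequality: Pr(|Z − μ| ≥ t) ≤ Var(Z)/t² = 229/6400 = 0.0358.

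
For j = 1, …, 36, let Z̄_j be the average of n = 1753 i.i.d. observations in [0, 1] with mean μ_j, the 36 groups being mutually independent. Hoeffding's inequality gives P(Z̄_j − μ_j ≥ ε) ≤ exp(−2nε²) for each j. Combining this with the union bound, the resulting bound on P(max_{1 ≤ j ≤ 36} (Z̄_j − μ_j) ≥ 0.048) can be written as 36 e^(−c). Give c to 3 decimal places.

8.078

Union bound over the 36 events: P(max_{1 ≤ j ≤ 36} (Z̄_j − μ_j) ≥ 0.048) ≤ 36·exp(−2nε²) = 36 exp(−2·1753·0.048²).
So c = 2·1753·0.048² = 8.0778.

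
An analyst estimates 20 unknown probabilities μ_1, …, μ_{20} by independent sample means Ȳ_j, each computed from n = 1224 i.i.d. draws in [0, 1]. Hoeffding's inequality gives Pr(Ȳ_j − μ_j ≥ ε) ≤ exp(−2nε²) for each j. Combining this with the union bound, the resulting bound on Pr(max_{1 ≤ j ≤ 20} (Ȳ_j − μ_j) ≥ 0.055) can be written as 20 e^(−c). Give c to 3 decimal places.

Union bound over the 20 events: Pr(max_{1 ≤ j ≤ 20} (Ȳ_j − μ_j) ≥ 0.055) ≤ 20·exp(−2nε²) = 20 exp(−2·1224·0.055²).
So c = 2·1224·0.055² = 7.4052.

7.405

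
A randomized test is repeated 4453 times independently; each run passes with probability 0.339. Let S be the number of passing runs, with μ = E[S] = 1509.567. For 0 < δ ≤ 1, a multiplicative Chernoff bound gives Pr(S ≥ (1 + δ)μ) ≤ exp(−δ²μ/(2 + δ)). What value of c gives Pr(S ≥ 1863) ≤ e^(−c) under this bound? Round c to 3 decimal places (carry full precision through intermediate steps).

37.039

Write 1863 = (1 + δ)μ, so δ = 1863/1509.567 − 1 = 0.2341287…
Then the exponent is δ²μ/(2 + δ) = (1863 − μ)² / (μ·(2 + δ)) = 37.038519.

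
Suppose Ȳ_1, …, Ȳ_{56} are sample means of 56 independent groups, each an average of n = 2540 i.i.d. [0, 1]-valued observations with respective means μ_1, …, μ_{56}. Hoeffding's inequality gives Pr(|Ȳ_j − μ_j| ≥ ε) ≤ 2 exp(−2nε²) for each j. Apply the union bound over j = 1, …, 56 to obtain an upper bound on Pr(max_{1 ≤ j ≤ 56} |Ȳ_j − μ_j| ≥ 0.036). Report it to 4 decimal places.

Per-experiment Hoeffding bound: 2·exp(−2·2540·0.036²) = 2·exp(−6.58368) = 0.0027655.
Union bound over 56 events: 56·0.0027655 = 0.15487.

0.1549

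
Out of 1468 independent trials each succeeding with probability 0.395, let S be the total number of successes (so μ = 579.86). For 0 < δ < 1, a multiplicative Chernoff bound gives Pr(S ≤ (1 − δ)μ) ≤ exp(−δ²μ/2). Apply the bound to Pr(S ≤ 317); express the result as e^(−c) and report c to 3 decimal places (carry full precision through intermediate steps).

59.579

Write 317 = (1 − δ)μ, so δ = 1 − 317/579.86 = 0.4533163…
Then the exponent is δ²μ/2 = (μ − 317)²/(2μ) = 59.579364.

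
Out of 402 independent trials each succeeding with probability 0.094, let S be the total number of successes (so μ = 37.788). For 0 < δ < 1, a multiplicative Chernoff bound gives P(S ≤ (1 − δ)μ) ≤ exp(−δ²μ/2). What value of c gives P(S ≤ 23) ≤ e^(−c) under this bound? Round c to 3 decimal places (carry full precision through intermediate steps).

Write 23 = (1 − δ)μ, so δ = 1 − 23/37.788 = 0.3913412…
Then the exponent is δ²μ/2 = (μ − 23)²/(2μ) = 2.893577.

2.894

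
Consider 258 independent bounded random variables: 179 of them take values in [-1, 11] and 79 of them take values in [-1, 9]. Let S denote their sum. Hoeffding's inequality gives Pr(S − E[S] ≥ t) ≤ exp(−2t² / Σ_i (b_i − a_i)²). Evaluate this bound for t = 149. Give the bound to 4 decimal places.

0.2675

Σ(b_i − a_i)² = 179·12² + 79·10² = 33676.
Exponent = 2·149² / 33676 = 1.31851.
Bound = exp(−1.31851) = 0.26753.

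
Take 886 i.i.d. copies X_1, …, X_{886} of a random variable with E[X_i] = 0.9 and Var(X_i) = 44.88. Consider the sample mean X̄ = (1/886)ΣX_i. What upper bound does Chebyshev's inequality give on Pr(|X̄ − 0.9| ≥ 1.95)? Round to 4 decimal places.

0.0133

Var(X̄) = Var(X_i)/n = 44.88/886 = 0.050655.
Chebyshev: Pr(|X̄ − 0.9| ≥ 1.95) ≤ Var(X̄)/(1.95)² = 44.88/(886·1.95²) = 0.0133.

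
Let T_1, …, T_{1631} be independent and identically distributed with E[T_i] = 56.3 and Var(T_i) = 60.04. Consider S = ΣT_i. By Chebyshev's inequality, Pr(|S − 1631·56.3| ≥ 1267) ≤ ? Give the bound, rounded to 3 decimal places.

0.061

Var(S) = n·Var(T_i) = 1631·60.04 = 97925.24.
Chebyshev: Pr(|S − 1631·56.3| ≥ 1267) ≤ Var(S)/1267² = 97925.24/1605289 = 0.0610.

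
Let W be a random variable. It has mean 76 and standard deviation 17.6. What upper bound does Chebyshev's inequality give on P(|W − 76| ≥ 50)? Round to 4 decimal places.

Chebyshev: P(|W − μ| ≥ t) ≤ Var(W)/t².
Var(W) = σ² = 17.6² = 309.76.
Bound = 309.76 / 2500 = 0.1239.

0.1239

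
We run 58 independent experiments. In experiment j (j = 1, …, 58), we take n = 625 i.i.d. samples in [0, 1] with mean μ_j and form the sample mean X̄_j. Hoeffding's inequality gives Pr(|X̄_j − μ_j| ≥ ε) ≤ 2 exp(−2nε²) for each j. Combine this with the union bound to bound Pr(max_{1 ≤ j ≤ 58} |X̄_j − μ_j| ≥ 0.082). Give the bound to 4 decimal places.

0.0260

Per-experiment Hoeffding bound: 2·exp(−2·625·0.082²) = 2·exp(−8.40500) = 0.00044749.
Union bound over 58 events: 58·0.00044749 = 0.02595.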